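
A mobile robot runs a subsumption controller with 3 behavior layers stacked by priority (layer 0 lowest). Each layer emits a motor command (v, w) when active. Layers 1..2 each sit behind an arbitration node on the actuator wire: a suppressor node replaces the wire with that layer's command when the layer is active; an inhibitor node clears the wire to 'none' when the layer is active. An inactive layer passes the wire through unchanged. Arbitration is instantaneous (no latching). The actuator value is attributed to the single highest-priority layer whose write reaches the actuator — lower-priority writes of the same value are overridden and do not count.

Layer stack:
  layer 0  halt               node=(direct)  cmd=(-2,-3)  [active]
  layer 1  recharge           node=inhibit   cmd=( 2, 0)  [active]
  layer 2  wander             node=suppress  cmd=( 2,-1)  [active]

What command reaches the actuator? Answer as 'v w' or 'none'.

2 -1

[0] halt on; wire := (-2, -3)
[1] recharge on (inhibit); wire := none
[2] wander on (suppress); wire := (2, -1)
output (2, -1)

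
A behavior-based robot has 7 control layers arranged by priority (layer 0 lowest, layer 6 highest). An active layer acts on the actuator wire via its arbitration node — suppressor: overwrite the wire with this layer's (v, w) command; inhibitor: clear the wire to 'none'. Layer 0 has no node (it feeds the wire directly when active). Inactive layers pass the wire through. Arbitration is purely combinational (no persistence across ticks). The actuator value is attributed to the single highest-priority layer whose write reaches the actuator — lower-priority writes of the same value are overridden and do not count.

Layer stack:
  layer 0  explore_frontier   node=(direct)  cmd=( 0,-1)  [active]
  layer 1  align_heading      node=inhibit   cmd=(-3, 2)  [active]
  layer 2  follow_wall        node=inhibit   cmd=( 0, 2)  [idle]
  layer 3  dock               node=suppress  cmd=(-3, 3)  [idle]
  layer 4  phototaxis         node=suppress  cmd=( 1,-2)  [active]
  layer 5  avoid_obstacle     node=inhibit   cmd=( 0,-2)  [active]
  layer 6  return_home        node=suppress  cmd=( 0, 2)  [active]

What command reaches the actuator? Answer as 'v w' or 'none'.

0 2

[0] explore_frontier on; wire := (0, -1)
[1] align_heading on (inhibit); wire := none
[2] follow_wall off; pass none
[3] dock off; pass none
[4] phototaxis on (suppress); wire := (1, -2)
[5] avoid_obstacle on (inhibit); wire := none
[6] return_home on (suppress); wire := (0, 2)
output (0, 2)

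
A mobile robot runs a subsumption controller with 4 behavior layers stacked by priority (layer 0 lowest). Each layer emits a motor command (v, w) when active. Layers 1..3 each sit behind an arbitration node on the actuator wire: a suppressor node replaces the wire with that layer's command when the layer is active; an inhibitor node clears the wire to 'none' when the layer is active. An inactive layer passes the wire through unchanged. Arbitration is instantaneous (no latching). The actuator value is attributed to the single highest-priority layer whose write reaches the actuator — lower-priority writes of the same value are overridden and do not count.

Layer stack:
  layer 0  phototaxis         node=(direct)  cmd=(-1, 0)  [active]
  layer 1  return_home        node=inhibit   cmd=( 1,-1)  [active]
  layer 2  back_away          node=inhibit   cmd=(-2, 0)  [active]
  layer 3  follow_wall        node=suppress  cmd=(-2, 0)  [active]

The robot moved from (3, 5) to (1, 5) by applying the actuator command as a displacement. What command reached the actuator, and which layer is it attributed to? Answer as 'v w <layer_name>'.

displacement = (1, 5) − (3, 5) = (-2, 0)
[0] phototaxis on; wire := (-1, 0)
[1] return_home on (inhibit); wire := none
[2] back_away on (inhibit); wire := none
[3] follow_wall on (suppress); wire := (-2, 0)
output (-2, 0) — from layer 3 (follow_wall)

-2 0 follow_wall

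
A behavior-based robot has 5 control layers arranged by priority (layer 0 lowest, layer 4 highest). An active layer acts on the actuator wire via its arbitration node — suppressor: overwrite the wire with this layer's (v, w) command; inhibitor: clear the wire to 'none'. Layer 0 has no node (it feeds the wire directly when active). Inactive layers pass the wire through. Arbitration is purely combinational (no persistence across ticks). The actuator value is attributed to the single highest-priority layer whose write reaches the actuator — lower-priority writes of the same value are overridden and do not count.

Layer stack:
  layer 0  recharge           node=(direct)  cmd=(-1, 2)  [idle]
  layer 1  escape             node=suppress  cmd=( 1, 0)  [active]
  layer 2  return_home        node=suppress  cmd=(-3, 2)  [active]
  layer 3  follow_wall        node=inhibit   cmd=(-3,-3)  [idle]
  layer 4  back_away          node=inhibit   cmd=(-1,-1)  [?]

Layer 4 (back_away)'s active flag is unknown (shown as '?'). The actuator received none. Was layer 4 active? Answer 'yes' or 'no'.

yes

If layer 4 is active=yes:
  actuator would be none
If layer 4 is active=no:
  actuator would be (-3, 2)
Observed none, so layer 4 was active.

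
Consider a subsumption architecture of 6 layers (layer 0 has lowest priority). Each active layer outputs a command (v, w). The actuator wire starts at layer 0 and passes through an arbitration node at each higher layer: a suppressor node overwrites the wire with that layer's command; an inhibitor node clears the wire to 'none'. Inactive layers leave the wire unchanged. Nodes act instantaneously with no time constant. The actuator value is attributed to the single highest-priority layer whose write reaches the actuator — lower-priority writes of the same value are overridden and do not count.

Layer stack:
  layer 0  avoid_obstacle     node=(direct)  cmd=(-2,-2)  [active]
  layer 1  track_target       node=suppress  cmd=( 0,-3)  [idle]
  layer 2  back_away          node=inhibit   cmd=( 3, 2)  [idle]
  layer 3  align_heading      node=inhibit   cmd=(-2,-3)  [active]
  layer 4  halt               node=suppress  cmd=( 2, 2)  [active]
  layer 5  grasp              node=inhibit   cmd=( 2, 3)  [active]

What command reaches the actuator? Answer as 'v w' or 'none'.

none

L0 avoid_obstacle: active, feeds wire = (-2, -2)
L1 track_target: idle → wire stays (-2, -2)
L2 back_away: idle → wire stays (-2, -2)
L3 align_heading: active, inhibitor → wire = none
L4 halt: active, suppressor → wire = (2, 2)
L5 grasp: active, inhibitor → wire = none
actuator = none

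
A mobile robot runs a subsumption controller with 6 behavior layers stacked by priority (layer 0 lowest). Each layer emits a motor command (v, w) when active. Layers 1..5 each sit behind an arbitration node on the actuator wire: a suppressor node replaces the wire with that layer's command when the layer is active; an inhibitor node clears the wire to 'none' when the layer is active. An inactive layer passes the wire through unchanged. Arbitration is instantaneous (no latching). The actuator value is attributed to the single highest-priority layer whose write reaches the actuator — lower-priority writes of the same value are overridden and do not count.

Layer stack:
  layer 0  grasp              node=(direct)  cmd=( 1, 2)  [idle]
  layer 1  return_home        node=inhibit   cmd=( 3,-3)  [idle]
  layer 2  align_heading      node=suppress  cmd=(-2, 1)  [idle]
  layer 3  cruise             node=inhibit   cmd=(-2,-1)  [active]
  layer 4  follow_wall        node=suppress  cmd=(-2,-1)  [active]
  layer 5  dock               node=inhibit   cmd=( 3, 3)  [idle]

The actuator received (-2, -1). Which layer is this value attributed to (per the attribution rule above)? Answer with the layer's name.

L0 grasp: idle → wire = none
L1 return_home: idle → wire stays none
L2 align_heading: idle → wire stays none
L3 cruise: active, inhibitor → wire = none
L4 follow_wall: active, suppressor → wire = (-2, -1)
L5 dock: idle → wire stays (-2, -1)
actuator = (-2, -1)
last writer: layer 4 = follow_wall

follow_wall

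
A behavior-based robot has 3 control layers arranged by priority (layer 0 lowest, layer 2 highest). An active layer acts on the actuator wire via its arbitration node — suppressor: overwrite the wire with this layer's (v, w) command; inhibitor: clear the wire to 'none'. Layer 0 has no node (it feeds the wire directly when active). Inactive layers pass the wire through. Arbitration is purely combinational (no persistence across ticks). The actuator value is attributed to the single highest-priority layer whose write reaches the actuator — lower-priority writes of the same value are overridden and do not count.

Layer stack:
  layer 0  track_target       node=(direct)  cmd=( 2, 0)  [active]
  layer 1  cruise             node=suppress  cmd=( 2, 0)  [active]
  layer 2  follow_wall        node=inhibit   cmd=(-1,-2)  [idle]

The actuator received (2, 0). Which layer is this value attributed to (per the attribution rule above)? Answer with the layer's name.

L0 track_target: active, feeds wire = (2, 0)
L1 cruise: active, suppressor → wire = (2, 0)
L2 follow_wall: idle → wire stays (2, 0)
actuator = (2, 0)
last writer: layer 1 = cruise

cruise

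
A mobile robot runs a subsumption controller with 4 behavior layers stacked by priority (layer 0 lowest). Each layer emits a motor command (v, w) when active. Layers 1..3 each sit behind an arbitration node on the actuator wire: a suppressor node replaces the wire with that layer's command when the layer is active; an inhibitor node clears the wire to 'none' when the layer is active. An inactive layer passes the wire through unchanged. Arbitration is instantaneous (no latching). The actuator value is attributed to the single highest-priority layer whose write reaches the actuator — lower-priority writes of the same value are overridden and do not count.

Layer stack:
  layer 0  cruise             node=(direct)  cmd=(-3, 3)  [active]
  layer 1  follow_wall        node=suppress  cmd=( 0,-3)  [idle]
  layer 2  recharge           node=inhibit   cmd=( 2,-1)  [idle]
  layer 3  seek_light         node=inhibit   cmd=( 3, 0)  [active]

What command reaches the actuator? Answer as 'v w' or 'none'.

[0] cruise on; wire := (-3, 3)
[1] follow_wall off; pass (-3, 3)
[2] recharge off; pass (-3, 3)
[3] seek_light on (inhibit); wire := none
output none

none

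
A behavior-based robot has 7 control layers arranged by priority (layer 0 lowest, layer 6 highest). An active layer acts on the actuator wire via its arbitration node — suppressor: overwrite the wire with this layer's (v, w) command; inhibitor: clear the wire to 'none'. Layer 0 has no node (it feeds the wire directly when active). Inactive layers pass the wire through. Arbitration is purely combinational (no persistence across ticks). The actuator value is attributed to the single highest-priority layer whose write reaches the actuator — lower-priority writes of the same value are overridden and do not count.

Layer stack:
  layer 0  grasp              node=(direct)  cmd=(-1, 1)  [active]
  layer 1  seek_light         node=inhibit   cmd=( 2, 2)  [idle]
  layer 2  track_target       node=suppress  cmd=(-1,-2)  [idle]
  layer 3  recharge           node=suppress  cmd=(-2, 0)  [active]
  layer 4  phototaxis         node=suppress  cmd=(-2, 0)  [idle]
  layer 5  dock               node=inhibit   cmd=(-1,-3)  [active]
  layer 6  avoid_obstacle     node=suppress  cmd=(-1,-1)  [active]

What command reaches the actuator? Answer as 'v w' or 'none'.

layer 0 (grasp) active — direct: (-1, 1)
layer 1 (seek_light) idle — unchanged: (-1, 1)
layer 2 (track_target) idle — unchanged: (-1, 1)
layer 3 (recharge) active — suppresses: (-2, 0)
layer 4 (phototaxis) idle — unchanged: (-2, 0)
layer 5 (dock) active — inhibits: none
layer 6 (avoid_obstacle) active — suppresses: (-1, -1)
→ actuator (-1, -1)

-1 -1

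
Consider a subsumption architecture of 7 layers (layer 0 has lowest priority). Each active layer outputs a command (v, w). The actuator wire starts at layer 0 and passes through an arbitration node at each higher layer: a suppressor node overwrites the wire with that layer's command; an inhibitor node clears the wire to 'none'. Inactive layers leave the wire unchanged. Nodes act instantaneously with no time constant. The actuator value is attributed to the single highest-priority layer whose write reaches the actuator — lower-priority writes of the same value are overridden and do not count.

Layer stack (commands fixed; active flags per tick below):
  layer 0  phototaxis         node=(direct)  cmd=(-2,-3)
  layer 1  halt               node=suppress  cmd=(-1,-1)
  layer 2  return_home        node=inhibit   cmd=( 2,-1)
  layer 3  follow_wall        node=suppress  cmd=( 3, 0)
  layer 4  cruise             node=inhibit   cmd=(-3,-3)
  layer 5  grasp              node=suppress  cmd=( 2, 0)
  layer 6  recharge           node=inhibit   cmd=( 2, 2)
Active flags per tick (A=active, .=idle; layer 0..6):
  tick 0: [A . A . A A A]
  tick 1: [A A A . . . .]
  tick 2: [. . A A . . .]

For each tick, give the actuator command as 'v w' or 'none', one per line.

tick 0:
  [0] phototaxis on; wire := (-2, -3)
  [1] halt off; pass (-2, -3)
  [2] return_home on (inhibit); wire := none
  [3] follow_wall off; pass none
  [4] cruise on (inhibit); wire := none
  [5] grasp on (suppress); wire := (2, 0)
  [6] recharge on (inhibit); wire := none
  output none
tick 1:
  [0] phototaxis on; wire := (-2, -3)
  [1] halt on (suppress); wire := (-1, -1)
  [2] return_home on (inhibit); wire := none
  [3] follow_wall off; pass none
  [4] cruise off; pass none
  [5] grasp off; pass none
  [6] recharge off; pass none
  output none
tick 2:
  [0] phototaxis off; wire := none
  [1] halt off; pass none
  [2] return_home on (inhibit); wire := none
  [3] follow_wall on (suppress); wire := (3, 0)
  [4] cruise off; pass (3, 0)
  [5] grasp off; pass (3, 0)
  [6] recharge off; pass (3, 0)
  output (3, 0)

none
none
3 0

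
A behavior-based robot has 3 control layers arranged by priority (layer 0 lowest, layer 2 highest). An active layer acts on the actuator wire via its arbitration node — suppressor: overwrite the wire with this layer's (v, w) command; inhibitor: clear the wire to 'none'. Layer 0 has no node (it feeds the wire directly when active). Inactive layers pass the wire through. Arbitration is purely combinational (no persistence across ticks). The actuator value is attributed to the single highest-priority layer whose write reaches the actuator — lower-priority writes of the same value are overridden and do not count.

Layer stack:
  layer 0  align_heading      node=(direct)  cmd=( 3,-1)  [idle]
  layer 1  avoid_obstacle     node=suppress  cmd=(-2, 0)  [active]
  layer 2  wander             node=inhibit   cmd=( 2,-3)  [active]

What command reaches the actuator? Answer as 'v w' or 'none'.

none

layer 0 (align_heading) idle — none
layer 1 (avoid_obstacle) active — suppresses: (-2, 0)
layer 2 (wander) active — inhibits: none
→ actuator none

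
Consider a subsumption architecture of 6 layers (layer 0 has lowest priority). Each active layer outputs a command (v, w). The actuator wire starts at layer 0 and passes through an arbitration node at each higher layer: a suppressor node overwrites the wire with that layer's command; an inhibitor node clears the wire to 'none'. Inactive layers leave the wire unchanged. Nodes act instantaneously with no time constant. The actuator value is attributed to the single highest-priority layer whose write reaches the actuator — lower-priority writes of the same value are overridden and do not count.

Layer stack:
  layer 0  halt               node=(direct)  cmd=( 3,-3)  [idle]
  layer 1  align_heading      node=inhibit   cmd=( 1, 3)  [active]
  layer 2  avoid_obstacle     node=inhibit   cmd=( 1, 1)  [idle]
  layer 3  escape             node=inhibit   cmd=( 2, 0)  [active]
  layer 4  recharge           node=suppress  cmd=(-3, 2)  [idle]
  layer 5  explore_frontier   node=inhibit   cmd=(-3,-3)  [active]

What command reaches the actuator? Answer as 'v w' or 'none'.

none

layer 0 (halt) idle — none
layer 1 (align_heading) active — inhibits: none
layer 2 (avoid_obstacle) idle — unchanged: none
layer 3 (escape) active — inhibits: none
layer 4 (recharge) idle — unchanged: none
layer 5 (explore_frontier) active — inhibits: none
→ actuator none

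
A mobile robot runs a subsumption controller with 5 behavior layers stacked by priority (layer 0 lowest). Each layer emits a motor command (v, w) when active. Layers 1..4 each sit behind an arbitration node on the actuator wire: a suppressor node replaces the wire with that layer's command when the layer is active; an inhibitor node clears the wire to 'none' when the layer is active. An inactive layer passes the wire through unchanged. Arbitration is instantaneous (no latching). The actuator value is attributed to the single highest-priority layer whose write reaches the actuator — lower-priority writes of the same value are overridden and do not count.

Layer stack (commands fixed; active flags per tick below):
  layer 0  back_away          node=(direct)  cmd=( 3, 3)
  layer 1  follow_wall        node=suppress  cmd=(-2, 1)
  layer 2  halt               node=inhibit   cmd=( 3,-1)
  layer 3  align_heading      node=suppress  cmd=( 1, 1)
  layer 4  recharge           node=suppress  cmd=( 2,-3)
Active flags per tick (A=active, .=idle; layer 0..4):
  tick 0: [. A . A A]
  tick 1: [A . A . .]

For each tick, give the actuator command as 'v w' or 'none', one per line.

2 -3
none

tick 0:
  L0 back_away: idle → wire = none
  L1 follow_wall: active, suppressor → wire = (-2, 1)
  L2 halt: idle → wire stays (-2, 1)
  L3 align_heading: active, suppressor → wire = (1, 1)
  L4 recharge: active, suppressor → wire = (2, -3)
  actuator = (2, -3)
tick 1:
  L0 back_away: active, feeds wire = (3, 3)
  L1 follow_wall: idle → wire stays (3, 3)
  L2 halt: active, inhibitor → wire = none
  L3 align_heading: idle → wire stays none
  L4 recharge: idle → wire stays none
  actuator = none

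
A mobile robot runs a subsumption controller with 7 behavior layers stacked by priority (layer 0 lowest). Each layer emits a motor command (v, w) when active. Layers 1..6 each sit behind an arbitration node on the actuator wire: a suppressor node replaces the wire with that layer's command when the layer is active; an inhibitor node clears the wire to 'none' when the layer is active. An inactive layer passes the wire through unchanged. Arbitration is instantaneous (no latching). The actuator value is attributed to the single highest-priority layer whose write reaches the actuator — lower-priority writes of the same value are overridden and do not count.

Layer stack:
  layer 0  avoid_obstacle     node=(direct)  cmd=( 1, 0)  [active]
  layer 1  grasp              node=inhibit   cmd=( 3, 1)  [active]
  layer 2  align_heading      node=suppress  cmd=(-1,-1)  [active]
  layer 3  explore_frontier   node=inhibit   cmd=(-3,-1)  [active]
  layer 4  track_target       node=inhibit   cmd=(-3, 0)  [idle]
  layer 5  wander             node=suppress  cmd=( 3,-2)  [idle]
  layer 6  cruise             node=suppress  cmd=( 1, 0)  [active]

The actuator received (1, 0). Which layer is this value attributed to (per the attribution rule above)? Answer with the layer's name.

cruise

L0 avoid_obstacle: active, feeds wire = (1, 0)
L1 grasp: active, inhibitor → wire = none
L2 align_heading: active, suppressor → wire = (-1, -1)
L3 explore_frontier: active, inhibitor → wire = none
L4 track_target: idle → wire stays none
L5 wander: idle → wire stays none
L6 cruise: active, suppressor → wire = (1, 0)
actuator = (1, 0)
last writer: layer 6 = cruise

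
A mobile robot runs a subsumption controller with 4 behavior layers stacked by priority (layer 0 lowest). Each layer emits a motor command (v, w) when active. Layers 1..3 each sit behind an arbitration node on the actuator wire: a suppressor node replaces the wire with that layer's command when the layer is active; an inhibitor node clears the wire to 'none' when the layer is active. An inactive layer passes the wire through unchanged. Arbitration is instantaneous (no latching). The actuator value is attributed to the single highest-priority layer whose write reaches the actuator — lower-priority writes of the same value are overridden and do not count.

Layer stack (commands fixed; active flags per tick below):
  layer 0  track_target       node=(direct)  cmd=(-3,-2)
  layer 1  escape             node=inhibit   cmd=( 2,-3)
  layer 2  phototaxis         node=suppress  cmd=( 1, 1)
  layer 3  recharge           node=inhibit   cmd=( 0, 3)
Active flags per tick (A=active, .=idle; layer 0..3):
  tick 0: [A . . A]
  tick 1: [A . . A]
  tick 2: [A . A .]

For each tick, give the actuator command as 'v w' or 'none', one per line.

none
none
1 1

tick 0:
  [0] track_target on; wire := (-3, -2)
  [1] escape off; pass (-3, -2)
  [2] phototaxis off; pass (-3, -2)
  [3] recharge on (inhibit); wire := none
  output none
tick 1:
  [0] track_target on; wire := (-3, -2)
  [1] escape off; pass (-3, -2)
  [2] phototaxis off; pass (-3, -2)
  [3] recharge on (inhibit); wire := none
  output none
tick 2:
  [0] track_target on; wire := (-3, -2)
  [1] escape off; pass (-3, -2)
  [2] phototaxis on (suppress); wire := (1, 1)
  [3] recharge off; pass (1, 1)
  output (1, 1)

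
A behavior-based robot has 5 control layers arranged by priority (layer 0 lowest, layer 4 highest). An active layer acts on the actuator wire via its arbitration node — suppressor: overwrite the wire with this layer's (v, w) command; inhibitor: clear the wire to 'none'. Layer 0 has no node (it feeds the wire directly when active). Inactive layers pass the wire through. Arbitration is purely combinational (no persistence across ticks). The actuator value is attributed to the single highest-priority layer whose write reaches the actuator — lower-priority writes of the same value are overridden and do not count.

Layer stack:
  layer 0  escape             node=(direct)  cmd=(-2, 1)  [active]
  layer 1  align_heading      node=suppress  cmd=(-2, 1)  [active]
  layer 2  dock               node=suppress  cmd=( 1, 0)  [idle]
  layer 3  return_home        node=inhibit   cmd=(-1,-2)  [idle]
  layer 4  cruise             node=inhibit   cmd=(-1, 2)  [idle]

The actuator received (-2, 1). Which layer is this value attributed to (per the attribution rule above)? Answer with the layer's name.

align_heading

layer 0 (escape) active — direct: (-2, 1)
layer 1 (align_heading) active — suppresses: (-2, 1)
layer 2 (dock) idle — unchanged: (-2, 1)
layer 3 (return_home) idle — unchanged: (-2, 1)
layer 4 (cruise) idle — unchanged: (-2, 1)
→ actuator (-2, 1)
last writer: layer 1 = align_heading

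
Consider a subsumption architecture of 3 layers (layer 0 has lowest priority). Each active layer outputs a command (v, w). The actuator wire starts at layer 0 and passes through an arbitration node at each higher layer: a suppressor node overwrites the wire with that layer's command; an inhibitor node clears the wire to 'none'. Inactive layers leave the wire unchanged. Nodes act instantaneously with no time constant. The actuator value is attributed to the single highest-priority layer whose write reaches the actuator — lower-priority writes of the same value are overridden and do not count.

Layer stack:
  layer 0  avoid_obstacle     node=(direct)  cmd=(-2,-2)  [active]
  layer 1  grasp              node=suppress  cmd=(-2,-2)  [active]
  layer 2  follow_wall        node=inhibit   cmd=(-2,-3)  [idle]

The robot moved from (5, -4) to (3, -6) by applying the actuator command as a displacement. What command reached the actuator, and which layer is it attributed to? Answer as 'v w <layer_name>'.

-2 -2 grasp

displacement = (3, -6) − (5, -4) = (-2, -2)
[0] avoid_obstacle on; wire := (-2, -2)
[1] grasp on (suppress); wire := (-2, -2)
[2] follow_wall off; pass (-2, -2)
output (-2, -2) — from layer 1 (grasp)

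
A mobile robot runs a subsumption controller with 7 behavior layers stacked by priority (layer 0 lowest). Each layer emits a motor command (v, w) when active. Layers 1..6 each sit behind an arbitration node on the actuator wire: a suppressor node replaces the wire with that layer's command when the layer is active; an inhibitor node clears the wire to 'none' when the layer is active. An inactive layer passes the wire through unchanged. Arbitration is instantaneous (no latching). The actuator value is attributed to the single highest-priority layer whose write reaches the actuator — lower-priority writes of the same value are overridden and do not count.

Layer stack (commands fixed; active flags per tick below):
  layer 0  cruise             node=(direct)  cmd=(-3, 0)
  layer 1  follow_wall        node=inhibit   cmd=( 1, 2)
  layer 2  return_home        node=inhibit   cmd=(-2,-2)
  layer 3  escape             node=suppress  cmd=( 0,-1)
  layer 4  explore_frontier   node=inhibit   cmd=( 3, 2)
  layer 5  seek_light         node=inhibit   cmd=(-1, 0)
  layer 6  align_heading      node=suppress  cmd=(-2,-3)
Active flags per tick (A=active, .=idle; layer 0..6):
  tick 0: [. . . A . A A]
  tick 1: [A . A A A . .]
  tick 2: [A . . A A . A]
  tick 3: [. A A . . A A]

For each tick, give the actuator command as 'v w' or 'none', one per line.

-2 -3
none
-2 -3
-2 -3

tick 0:
  layer 0 (cruise) idle — none
  layer 1 (follow_wall) idle — unchanged: none
  layer 2 (return_home) idle — unchanged: none
  layer 3 (escape) active — suppresses: (0, -1)
  layer 4 (explore_frontier) idle — unchanged: (0, -1)
  layer 5 (seek_light) active — inhibits: none
  layer 6 (align_heading) active — suppresses: (-2, -3)
  → actuator (-2, -3)
tick 1:
  layer 0 (cruise) active — direct: (-3, 0)
  layer 1 (follow_wall) idle — unchanged: (-3, 0)
  layer 2 (return_home) active — inhibits: none
  layer 3 (escape) active — suppresses: (0, -1)
  layer 4 (explore_frontier) active — inhibits: none
  layer 5 (seek_light) idle — unchanged: none
  layer 6 (align_heading) idle — unchanged: none
  → actuator none
tick 2:
  layer 0 (cruise) active — direct: (-3, 0)
  layer 1 (follow_wall) idle — unchanged: (-3, 0)
  layer 2 (return_home) idle — unchanged: (-3, 0)
  layer 3 (escape) active — suppresses: (0, -1)
  layer 4 (explore_frontier) active — inhibits: none
  layer 5 (seek_light) idle — unchanged: none
  layer 6 (align_heading) active — suppresses: (-2, -3)
  → actuator (-2, -3)
tick 3:
  layer 0 (cruise) idle — none
  layer 1 (follow_wall) active — inhibits: none
  layer 2 (return_home) active — inhibits: none
  layer 3 (escape) idle — unchanged: none
  layer 4 (explore_frontier) idle — unchanged: none
  layer 5 (seek_light) active — inhibits: none
  layer 6 (align_heading) active — suppresses: (-2, -3)
  → actuator (-2, -3)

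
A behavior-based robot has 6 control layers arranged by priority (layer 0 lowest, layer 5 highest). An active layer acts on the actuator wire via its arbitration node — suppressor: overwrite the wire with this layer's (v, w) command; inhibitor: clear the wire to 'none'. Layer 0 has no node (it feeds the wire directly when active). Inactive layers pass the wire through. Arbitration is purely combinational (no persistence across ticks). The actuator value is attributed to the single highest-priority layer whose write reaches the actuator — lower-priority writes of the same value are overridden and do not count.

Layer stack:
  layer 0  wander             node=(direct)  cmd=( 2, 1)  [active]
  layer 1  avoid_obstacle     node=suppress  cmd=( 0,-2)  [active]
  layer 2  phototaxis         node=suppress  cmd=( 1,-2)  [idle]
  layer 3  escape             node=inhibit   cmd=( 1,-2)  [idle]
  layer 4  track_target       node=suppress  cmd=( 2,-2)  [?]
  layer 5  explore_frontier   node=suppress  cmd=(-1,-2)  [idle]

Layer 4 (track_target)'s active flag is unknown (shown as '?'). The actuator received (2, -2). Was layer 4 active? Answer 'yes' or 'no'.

If layer 4 is active=yes:
  actuator would be (2, -2)
If layer 4 is active=no:
  actuator would be (0, -2)
Observed (2, -2), so layer 4 was active.

yes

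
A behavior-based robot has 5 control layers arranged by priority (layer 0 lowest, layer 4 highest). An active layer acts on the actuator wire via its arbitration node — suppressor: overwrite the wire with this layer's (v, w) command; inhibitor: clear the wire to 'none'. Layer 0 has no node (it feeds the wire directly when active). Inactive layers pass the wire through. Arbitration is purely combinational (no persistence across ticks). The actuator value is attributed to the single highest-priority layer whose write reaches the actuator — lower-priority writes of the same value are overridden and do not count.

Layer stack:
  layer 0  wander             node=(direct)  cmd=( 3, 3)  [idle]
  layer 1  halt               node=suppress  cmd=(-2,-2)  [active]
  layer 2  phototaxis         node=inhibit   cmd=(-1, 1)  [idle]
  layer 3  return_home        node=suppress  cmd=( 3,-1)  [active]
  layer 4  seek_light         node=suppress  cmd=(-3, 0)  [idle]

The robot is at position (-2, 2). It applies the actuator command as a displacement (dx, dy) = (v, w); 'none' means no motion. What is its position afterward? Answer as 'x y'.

[0] wander off; wire := none
[1] halt on (suppress); wire := (-2, -2)
[2] phototaxis off; pass (-2, -2)
[3] return_home on (suppress); wire := (3, -1)
[4] seek_light off; pass (3, -1)
output (3, -1)
position: (-2, 2) + (3, -1) = (1, 1)

1 1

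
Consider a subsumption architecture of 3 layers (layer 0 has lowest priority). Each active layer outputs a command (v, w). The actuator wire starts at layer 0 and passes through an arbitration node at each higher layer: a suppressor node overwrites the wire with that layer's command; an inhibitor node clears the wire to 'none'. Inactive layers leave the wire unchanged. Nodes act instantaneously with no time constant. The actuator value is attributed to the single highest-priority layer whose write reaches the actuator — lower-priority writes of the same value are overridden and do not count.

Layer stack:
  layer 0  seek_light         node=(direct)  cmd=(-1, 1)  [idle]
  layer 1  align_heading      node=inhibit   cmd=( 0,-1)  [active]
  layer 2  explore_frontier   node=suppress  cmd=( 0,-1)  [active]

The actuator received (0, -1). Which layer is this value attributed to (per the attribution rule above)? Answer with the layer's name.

[0] seek_light off; wire := none
[1] align_heading on (inhibit); wire := none
[2] explore_frontier on (suppress); wire := (0, -1)
output (0, -1)
last writer: layer 2 = explore_frontier

explore_frontier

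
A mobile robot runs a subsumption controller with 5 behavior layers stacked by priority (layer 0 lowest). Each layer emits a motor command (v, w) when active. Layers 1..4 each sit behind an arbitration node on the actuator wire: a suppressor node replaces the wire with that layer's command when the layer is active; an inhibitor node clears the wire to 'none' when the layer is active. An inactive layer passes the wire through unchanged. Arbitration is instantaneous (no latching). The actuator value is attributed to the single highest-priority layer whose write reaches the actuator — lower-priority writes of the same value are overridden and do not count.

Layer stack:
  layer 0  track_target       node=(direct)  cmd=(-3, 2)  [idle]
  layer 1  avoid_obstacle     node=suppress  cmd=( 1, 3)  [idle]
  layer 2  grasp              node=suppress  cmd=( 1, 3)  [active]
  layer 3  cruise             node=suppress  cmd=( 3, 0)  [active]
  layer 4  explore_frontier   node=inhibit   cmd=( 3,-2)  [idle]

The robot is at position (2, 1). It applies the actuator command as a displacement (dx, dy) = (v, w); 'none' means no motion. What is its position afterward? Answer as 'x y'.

layer 0 (track_target) idle — none
layer 1 (avoid_obstacle) idle — unchanged: none
layer 2 (grasp) active — suppresses: (1, 3)
layer 3 (cruise) active — suppresses: (3, 0)
layer 4 (explore_frontier) idle — unchanged: (3, 0)
→ actuator (3, 0)
position: (2, 1) + (3, 0) = (5, 1)

5 1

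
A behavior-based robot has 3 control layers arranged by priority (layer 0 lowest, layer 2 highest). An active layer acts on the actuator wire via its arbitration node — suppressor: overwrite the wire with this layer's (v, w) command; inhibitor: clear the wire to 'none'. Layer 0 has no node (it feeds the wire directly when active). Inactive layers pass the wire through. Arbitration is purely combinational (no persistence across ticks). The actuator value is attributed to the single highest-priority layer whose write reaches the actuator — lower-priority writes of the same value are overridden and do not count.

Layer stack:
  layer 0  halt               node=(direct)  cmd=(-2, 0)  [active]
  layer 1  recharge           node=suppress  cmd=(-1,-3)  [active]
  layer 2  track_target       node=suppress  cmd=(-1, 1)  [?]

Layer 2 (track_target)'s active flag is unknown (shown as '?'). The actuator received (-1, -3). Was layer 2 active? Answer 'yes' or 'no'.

no

If layer 2 is active=yes:
  actuator would be (-1, 1)
If layer 2 is active=no:
  actuator would be (-1, -3)
Observed (-1, -3), so layer 2 was idle.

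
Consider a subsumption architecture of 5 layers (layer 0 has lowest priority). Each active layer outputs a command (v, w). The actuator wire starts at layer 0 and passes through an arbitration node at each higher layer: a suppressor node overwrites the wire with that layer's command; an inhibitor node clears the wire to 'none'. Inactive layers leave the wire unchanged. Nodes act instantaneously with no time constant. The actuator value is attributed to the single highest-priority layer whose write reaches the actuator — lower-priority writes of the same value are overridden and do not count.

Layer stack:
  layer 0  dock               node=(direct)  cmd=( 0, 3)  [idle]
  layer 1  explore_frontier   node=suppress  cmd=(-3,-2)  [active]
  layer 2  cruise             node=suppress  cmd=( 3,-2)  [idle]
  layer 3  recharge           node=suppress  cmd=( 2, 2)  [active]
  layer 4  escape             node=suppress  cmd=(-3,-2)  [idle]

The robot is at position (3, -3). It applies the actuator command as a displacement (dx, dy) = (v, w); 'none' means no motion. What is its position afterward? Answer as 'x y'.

layer 0 (dock) idle — none
layer 1 (explore_frontier) active — suppresses: (-3, -2)
layer 2 (cruise) idle — unchanged: (-3, -2)
layer 3 (recharge) active — suppresses: (2, 2)
layer 4 (escape) idle — unchanged: (2, 2)
→ actuator (2, 2)
position: (3, -3) + (2, 2) = (5, -1)

5 -1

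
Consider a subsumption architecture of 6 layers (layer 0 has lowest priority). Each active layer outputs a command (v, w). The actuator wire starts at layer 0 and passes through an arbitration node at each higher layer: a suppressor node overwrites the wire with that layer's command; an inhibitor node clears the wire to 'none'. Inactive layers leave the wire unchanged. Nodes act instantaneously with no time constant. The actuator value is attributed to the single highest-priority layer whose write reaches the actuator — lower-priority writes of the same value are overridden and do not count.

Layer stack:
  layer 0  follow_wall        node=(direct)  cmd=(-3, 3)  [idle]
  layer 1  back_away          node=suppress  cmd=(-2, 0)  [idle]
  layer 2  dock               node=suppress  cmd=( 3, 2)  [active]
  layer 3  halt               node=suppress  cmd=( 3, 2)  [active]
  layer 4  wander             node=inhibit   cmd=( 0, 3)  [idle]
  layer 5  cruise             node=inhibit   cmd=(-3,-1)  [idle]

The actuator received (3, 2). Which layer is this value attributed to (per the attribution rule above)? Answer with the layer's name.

[0] follow_wall off; wire := none
[1] back_away off; pass none
[2] dock on (suppress); wire := (3, 2)
[3] halt on (suppress); wire := (3, 2)
[4] wander off; pass (3, 2)
[5] cruise off; pass (3, 2)
output (3, 2)
last writer: layer 3 = halt

halt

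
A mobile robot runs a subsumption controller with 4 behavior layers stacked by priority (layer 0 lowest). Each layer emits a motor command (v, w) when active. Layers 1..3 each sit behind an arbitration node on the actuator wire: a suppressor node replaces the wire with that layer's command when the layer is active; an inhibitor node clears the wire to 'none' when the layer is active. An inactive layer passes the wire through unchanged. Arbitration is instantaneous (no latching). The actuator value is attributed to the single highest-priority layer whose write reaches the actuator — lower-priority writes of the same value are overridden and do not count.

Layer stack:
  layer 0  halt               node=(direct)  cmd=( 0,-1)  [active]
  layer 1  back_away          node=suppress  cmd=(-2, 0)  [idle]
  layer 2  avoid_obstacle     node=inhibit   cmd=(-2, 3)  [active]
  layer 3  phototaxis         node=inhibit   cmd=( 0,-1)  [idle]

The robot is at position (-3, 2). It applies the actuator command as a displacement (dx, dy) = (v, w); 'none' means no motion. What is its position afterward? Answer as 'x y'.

[0] halt on; wire := (0, -1)
[1] back_away off; pass (0, -1)
[2] avoid_obstacle on (inhibit); wire := none
[3] phototaxis off; pass none
output none
position: (-3, 2) + none = (-3, 2)

-3 2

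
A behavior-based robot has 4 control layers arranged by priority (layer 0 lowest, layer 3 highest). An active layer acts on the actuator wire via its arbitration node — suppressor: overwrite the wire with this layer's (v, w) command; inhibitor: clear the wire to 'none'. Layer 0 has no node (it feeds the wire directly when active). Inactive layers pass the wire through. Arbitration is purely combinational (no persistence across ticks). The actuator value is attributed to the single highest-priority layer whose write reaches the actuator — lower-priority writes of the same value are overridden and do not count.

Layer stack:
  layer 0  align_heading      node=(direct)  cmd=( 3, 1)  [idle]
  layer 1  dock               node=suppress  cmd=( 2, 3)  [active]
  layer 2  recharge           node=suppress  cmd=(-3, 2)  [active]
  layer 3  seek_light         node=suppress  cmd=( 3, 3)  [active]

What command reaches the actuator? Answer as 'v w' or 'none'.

3 3

[0] align_heading off; wire := none
[1] dock on (suppress); wire := (2, 3)
[2] recharge on (suppress); wire := (-3, 2)
[3] seek_light on (suppress); wire := (3, 3)
output (3, 3)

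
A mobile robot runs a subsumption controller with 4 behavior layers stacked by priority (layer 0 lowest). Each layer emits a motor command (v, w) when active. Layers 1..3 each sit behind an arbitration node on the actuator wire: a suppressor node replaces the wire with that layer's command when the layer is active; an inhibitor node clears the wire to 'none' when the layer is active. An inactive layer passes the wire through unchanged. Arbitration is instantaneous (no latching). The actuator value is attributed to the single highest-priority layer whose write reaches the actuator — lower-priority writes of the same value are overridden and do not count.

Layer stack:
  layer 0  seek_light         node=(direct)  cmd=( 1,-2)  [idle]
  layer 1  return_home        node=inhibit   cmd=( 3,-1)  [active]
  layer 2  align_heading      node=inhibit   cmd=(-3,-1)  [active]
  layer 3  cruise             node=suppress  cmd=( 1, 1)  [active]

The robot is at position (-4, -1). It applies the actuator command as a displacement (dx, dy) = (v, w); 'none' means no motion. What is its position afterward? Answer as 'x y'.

[0] seek_light off; wire := none
[1] return_home on (inhibit); wire := none
[2] align_heading on (inhibit); wire := none
[3] cruise on (suppress); wire := (1, 1)
output (1, 1)
position: (-4, -1) + (1, 1) = (-3, 0)

-3 0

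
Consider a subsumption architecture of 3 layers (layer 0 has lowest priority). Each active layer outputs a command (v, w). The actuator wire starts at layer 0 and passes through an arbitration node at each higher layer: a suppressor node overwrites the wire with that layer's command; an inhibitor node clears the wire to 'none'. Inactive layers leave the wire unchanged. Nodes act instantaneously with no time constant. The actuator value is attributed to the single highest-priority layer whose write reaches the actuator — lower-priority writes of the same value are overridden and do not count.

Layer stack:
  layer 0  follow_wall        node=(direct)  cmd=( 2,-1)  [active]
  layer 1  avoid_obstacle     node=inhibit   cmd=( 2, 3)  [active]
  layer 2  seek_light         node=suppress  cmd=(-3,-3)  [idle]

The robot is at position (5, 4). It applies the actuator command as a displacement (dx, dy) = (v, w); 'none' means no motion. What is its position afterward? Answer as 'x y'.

5 4

[0] follow_wall on; wire := (2, -1)
[1] avoid_obstacle on (inhibit); wire := none
[2] seek_light off; pass none
output none
position: (5, 4) + none = (5, 4)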